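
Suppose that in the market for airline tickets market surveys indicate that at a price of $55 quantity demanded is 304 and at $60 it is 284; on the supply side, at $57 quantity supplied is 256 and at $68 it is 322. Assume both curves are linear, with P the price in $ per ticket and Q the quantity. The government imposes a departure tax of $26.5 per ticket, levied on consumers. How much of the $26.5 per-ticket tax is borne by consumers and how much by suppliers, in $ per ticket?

Demand slope: (284 − 304)/(60 − 55) = -4, so Qd = 524 − 4P.
Supply slope: (322 − 256)/(68 − 57) = 6, so Qs = 6P − 86.
Before the tax: set 524 − 4P = 6P − 86 → P* = $61, Q* = 280.
With the tax collected from consumers, demand (in seller-price terms) shifts: Qd = 524 − 4(P + 26.5).
Solving gives Q = 216.4 with consumers paying $76.9 and suppliers receiving $50.4 (the $26.5 wedge).
Burden on consumers: $15.9; on suppliers: $10.6. (They sum to $26.5.)
The less price-elastic side of the market bears the larger share of a per-unit tax.

Consumers bear $15.9 per ticket; suppliers bear $10.6 per ticket.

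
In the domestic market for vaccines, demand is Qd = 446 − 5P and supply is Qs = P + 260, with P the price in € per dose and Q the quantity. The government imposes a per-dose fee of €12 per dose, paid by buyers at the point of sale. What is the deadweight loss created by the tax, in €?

Before the tax: set 446 − 5P = P + 260 → P* = €31, Q* = 291.
With the tax collected from buyers, demand (in seller-price terms) shifts: Qd = 446 − 5(P + 12).
New equilibrium: buyers pay €33, sellers receive €21, Q = 281. (Wedge: Pb − Ps = 12.)
Quantity falls by |ΔQ| = |291 − 281| = 10.
DWL = ½ · t · |ΔQ| = ½ · 12 · 10 = €60.

Deadweight loss = €60.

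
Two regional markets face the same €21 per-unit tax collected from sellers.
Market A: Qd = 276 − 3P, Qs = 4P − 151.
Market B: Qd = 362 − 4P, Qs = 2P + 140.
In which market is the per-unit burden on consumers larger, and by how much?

Market A: pre-tax P* = €61, Q* = 93; post-tax Q = 57; per-unit burden on consumers = €12.
Market B: pre-tax P* = €37, Q* = 214; post-tax Q = 186; per-unit burden on consumers = €7.
Difference: €12 vs €7 → market A is larger by €5.

Market A, by €5.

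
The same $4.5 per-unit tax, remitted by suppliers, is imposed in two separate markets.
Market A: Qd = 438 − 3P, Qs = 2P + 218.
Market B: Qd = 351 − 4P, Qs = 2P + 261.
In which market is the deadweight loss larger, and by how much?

Market B, by $1.35.

Market A: pre-tax P* = $44, Q* = 306; post-tax Q = 300.6; deadweight loss = $12.15.
Market B: pre-tax P* = $15, Q* = 291; post-tax Q = 285; deadweight loss = $13.5.
Difference: $12.15 vs $13.5 → market B is larger by $1.35.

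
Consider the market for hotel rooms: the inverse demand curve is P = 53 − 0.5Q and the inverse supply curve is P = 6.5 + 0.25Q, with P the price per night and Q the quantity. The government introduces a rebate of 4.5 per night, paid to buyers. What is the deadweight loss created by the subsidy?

Deadweight loss = 13.5.

Inverting to Q(P) form: Qd = 106 − 2P; Qs = 4P − 26.
Without the subsidy, 106 − 2P = 4P − 26 gives 6P = 132, so P* = 22 and Q* = 62.
With a per-unit subsidy paid to buyers, each effectively pays P − 4.5, so demand becomes Qd = 106 − 2(P − 4.5).
New equilibrium: buyers pay 19, producers receive 23.5, Q = 68. (Wedge: Pb − Ps = −4.5.)
Quantity rises by |ΔQ| = |62 − 68| = 6.
DWL = ½ · t · |ΔQ| = ½ · 4.5 · 6 = 13.5.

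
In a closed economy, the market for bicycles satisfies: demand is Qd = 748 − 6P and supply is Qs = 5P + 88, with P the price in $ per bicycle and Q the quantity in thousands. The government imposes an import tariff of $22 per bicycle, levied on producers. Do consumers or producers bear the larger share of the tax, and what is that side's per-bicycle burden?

Producers bear the larger share: $12 per bicycle.

Without the tax, 748 − 6P = 5P + 88 gives 11P = 660, so P* = $60 and Q* = 388.
With the tax collected from producers, supply shifts: Qs = 5(P − 22) + 88.
New equilibrium: consumers pay $70, producers receive $48, Q = 328. (Wedge: Pb − Ps = 22.)
Per-bicycle burden: consumers $10, producers $12.
Producers take the larger share because supply is less price-elastic here (demand slope 6 vs supply slope 5).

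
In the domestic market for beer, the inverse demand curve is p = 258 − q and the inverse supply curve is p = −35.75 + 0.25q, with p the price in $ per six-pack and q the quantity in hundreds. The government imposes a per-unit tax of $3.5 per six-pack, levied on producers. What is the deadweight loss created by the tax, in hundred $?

Deadweight loss = $4.9 hundred.

Inverting to q(p) form: qd = 258 − p; qs = 4p + 143.
Without the tax, 258 − p = 4p + 143 gives 5p = 115, so p* = $23 and q* = 235.
With the tax collected from producers, supply shifts: qs = 4(p − 3.5) + 143.
Solving gives q = 232.2 with buyers paying $25.8 and producers receiving $22.3 (the $3.5 wedge).
Quantity falls by |ΔQ| = |235 − 232.2| = 2.8.
DWL = ½ · t · |ΔQ| = ½ · 3.5 · 2.8 = $4.9.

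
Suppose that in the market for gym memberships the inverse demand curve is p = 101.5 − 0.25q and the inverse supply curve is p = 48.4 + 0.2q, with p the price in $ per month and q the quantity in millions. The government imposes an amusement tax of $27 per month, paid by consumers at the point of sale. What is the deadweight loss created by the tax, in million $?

Rewrite in direct form: qd = 406 − 4p and qs = 5p − 242.
Before the tax: set 406 − 4p = 5p − 242 → p* = $72, q* = 118.
With the tax collected from consumers, demand (in seller-price terms) shifts: qd = 406 − 4(p + 27).
Solving gives q = 58 with consumers paying $87 and suppliers receiving $60 (the $27 wedge).
Quantity falls by |ΔQ| = |118 − 58| = 60.
DWL = ½ · t · |ΔQ| = ½ · 27 · 60 = $810.

Deadweight loss = $810 million.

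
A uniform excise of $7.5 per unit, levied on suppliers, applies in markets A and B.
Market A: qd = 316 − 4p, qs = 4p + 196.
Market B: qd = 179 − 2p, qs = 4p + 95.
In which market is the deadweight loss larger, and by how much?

Market A, by $18.75.

Market A: pre-tax p* = $15, q* = 256; post-tax q = 241; deadweight loss = $56.25.
Market B: pre-tax p* = $14, q* = 151; post-tax q = 141; deadweight loss = $37.5.
Difference: $56.25 vs $37.5 → market A is larger by $18.75.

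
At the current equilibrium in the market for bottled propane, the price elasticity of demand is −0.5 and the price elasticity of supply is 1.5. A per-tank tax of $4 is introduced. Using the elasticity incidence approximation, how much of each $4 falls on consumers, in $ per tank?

Incidence ratio: consumers' share ≈ εs / (εs + |εd|) = 1.5 / (1.5 + 0.5) = 0.75.
So consumers bear ≈ 0.75 × $4 = $3; producers bear $1.

Consumers bear ≈ $3 per tank.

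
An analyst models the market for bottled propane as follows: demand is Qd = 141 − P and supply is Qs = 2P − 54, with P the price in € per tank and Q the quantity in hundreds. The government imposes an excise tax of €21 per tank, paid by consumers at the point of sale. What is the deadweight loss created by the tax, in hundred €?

Deadweight loss = €147 hundred.

Without the tax, 141 − P = 2P − 54 gives 3P = 195, so P* = €65 and Q* = 76.
With the tax collected from consumers, demand (in seller-price terms) shifts: Qd = 141 − (P + 21).
New equilibrium: consumers pay €79, sellers receive €58, Q = 62. (Wedge: Pb − Ps = 21.)
Quantity falls by |ΔQ| = |76 − 62| = 14.
DWL = ½ · t · |ΔQ| = ½ · 21 · 14 = €147.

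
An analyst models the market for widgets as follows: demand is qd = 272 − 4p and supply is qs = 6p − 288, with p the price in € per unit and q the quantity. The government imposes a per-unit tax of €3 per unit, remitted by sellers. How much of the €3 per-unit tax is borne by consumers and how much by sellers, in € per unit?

Without the tax, 272 − 4p = 6p − 288 gives 10p = 560, so p* = €56 and q* = 48.
With the tax collected from sellers, supply shifts: qs = 6(p − 3) − 288.
New equilibrium: consumers pay €57.8, sellers receive €54.8, q = 40.8. (Wedge: pb − ps = 3.)
Burden on consumers: €1.8; on sellers: €1.2. (They sum to €3.)
The less price-elastic side of the market bears the larger share of a per-unit tax.

Consumers bear €1.8 per unit; sellers bear €1.2 per unit.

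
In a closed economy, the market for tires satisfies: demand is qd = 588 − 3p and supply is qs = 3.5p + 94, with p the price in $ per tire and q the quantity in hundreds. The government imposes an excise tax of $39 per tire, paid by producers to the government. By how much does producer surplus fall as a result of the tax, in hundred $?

Without the tax, 588 − 3p = 3.5p + 94 gives 6.5p = 494, so p* = $76 and q* = 360.
With the tax collected from producers, supply shifts: qs = 3.5(p − 39) + 94.
Solving gives q = 297 with buyers paying $97 and producers receiving $58 (the $39 wedge).
ΔPS is the trapezoid between Q = 297 and Q = 360 of height $18: ½ · (360 + 297) · 18 = $5913.

Producer surplus falls by $5913 hundred.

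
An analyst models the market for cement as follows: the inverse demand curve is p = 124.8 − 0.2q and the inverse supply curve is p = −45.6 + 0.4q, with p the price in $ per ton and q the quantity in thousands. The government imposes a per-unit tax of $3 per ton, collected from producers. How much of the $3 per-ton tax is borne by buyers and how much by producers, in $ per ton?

Rewrite in direct form: qd = 624 − 5p and qs = 2.5p + 114.
Without the tax, 624 − 5p = 2.5p + 114 gives 7.5p = 510, so p* = $68 and q* = 284.
With the tax collected from producers, supply shifts: qs = 2.5(p − 3) + 114.
Solving gives q = 279 with buyers paying $69 and producers receiving $66 (the $3 wedge).
Burden on buyers: $1; on producers: $2. (They sum to $3.)
The less price-elastic side of the market bears the larger share of a per-unit tax.

Buyers bear $1 per ton; producers bear $2 per ton.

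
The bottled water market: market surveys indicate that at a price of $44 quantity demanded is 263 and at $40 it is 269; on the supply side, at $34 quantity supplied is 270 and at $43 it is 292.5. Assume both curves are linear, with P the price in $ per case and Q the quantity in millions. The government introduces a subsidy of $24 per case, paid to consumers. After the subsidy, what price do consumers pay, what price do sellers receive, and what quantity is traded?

Demand slope: (269 − 263)/(40 − 44) = -1.5, so Qd = 329 − 1.5P.
Supply slope: (292.5 − 270)/(43 − 34) = 2.5, so Qs = 2.5P + 185.
Without the subsidy, 329 − 1.5P = 2.5P + 185 gives 4P = 144, so P* = $36 and Q* = 275.
With a per-unit subsidy paid to consumers, each effectively pays P − 24, so demand becomes Qd = 329 − 1.5(P − 24).
Solving gives Q = 297.5 with consumers paying $21 and sellers receiving $45 (the $24 wedge).

Consumers pay $21; sellers receive $45; quantity = 297.5.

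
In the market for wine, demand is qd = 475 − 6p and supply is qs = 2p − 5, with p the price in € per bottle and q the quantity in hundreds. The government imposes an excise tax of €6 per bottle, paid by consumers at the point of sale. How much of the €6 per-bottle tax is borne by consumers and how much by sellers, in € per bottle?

Before the tax: set 475 − 6p = 2p − 5 → p* = €60, q* = 115.
With the tax collected from consumers, demand (in seller-price terms) shifts: qd = 475 − 6(p + 6).
New equilibrium: consumers pay €61.5, sellers receive €55.5, q = 106. (Wedge: pb − ps = 6.)
Burden on consumers: €1.5; on sellers: €4.5. (They sum to €6.)

Consumers bear €1.5 per bottle; sellers bear €4.5 per bottle.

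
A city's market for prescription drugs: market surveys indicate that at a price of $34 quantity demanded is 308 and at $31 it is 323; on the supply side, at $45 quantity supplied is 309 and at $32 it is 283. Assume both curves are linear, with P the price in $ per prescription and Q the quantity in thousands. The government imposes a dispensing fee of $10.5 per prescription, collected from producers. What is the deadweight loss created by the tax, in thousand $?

Deadweight loss = $78.75 thousand.

Demand slope: (323 − 308)/(31 − 34) = -5, so Qd = 478 − 5P.
Supply slope: (283 − 309)/(32 − 45) = 2, so Qs = 2P + 219.
Without the tax, 478 − 5P = 2P + 219 gives 7P = 259, so P* = $37 and Q* = 293.
With the tax collected from producers, supply shifts: Qs = 2(P − 10.5) + 219.
Solving gives Q = 278 with consumers paying $40 and producers receiving $29.5 (the $10.5 wedge).
Quantity falls by |ΔQ| = |293 − 278| = 15.
DWL = ½ · t · |ΔQ| = ½ · 10.5 · 15 = $78.75.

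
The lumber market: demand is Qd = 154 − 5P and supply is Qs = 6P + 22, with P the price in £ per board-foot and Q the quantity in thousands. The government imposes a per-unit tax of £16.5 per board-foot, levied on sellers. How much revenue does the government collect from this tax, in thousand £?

Tax revenue = £808.5 thousand.

Before the tax: set 154 − 5P = 6P + 22 → P* = £12, Q* = 94.
With the tax collected from sellers, supply shifts: Qs = 6(P − 16.5) + 22.
Solving gives Q = 49 with consumers paying £21 and sellers receiving £4.5 (the £16.5 wedge).
Revenue = t · Q = 16.5 · 49 = £808.5.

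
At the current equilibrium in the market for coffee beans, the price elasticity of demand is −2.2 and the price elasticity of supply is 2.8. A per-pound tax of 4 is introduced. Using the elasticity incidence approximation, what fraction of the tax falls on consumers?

Incidence ratio: consumers' share ≈ εs / (εs + |εd|) = 2.8 / (2.8 + 2.2) = 0.56.
Supply is the more elastic side, so consumers bear the larger share.

Consumers' share ≈ 0.56.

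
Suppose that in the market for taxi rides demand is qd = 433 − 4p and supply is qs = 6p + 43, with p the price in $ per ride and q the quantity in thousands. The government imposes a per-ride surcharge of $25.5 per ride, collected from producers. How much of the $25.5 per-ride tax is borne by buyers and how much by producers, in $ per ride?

Without the tax, 433 − 4p = 6p + 43 gives 10p = 390, so p* = $39 and q* = 277.
With the tax collected from producers, supply shifts: qs = 6(p − 25.5) + 43.
Solving gives q = 215.8 with buyers paying $54.3 and producers receiving $28.8 (the $25.5 wedge).
Burden on buyers: $15.3; on producers: $10.2. (They sum to $25.5.)
The less price-elastic side of the market bears the larger share of a per-unit tax.

Buyers bear $15.3 per ride; producers bear $10.2 per ride.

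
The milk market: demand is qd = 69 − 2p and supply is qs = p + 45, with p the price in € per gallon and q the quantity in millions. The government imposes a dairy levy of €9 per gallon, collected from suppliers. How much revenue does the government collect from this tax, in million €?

Tax revenue = €423 million.

Without the tax, 69 − 2p = p + 45 gives 3p = 24, so p* = €8 and q* = 53.
With the tax collected from suppliers, supply shifts: qs = (p − 9) + 45.
New equilibrium: buyers pay €11, suppliers receive €2, q = 47. (Wedge: pb − ps = 9.)
Revenue = t · Q = 9 · 47 = €423.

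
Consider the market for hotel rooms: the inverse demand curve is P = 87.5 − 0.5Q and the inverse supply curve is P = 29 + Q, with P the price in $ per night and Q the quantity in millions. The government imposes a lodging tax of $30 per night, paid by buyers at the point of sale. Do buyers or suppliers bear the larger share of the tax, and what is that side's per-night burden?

Rewrite in direct form: Qd = 175 − 2P and Qs = P − 29.
Without the tax, 175 − 2P = P − 29 gives 3P = 204, so P* = $68 and Q* = 39.
With the tax collected from buyers, demand (in seller-price terms) shifts: Qd = 175 − 2(P + 30).
New equilibrium: buyers pay $78, suppliers receive $48, Q = 19. (Wedge: Pb − Ps = 30.)
Per-night burden: buyers $10, suppliers $20.
Suppliers take the larger share because supply is less price-elastic here (demand slope 2 vs supply slope 1).
The less price-elastic side of the market bears the larger share of a per-unit tax.

Suppliers bear the larger share: $20 per night.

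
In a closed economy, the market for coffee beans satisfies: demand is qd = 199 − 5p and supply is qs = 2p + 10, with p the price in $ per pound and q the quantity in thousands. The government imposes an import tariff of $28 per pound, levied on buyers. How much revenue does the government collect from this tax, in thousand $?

Before the tax: set 199 − 5p = 2p + 10 → p* = $27, q* = 64.
With the tax collected from buyers, demand (in seller-price terms) shifts: qd = 199 − 5(p + 28).
Solving gives q = 24 with buyers paying $35 and suppliers receiving $7 (the $28 wedge).
Revenue = t · Q = 28 · 24 = $672.

Tax revenue = $672 thousand.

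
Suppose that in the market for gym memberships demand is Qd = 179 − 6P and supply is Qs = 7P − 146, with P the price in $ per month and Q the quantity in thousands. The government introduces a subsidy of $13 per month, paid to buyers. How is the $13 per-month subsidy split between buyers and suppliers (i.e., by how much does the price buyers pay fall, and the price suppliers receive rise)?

Before the subsidy: set 179 − 6P = 7P − 146 → P* = $25, Q* = 29.
With a per-unit subsidy paid to buyers, each effectively pays P − 13, so demand becomes Qd = 179 − 6(P − 13).
Solving gives Q = 71 with buyers paying $18 and suppliers receiving $31 (the $13 wedge).
Gain to buyers: $7; to suppliers: $6. (They sum to $13.)

Buyers gain $7 per month; suppliers gain $6 per month.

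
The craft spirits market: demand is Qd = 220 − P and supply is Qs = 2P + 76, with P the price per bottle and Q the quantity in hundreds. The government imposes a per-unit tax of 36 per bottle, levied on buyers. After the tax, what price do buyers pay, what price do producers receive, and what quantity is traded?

Buyers pay 72; producers receive 36; quantity = 148.

Before the tax: set 220 − P = 2P + 76 → P* = 48, Q* = 172.
With the tax collected from buyers, demand (in seller-price terms) shifts: Qd = 220 − (P + 36).
Solving gives Q = 148 with buyers paying 72 and producers receiving 36 (the 36 wedge).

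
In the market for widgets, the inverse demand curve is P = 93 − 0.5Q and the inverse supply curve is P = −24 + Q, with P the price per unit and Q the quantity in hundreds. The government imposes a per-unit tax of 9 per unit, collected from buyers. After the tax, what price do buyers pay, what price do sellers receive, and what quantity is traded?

Buyers pay 57; sellers receive 48; quantity = 72.

Rewrite in direct form: Qd = 186 − 2P and Qs = P + 24.
Before the tax: set 186 − 2P = P + 24 → P* = 54, Q* = 78.
With the tax collected from buyers, demand (in seller-price terms) shifts: Qd = 186 − 2(P + 9).
New equilibrium: buyers pay 57, sellers receive 48, Q = 72. (Wedge: Pb − Ps = 9.)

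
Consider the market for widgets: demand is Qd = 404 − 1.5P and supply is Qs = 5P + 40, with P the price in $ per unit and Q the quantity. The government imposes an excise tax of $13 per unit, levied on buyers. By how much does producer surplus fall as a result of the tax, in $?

Before the tax: set 404 − 1.5P = 5P + 40 → P* = $56, Q* = 320.
With the tax collected from buyers, demand (in seller-price terms) shifts: Qd = 404 − 1.5(P + 13).
Solving gives Q = 305 with buyers paying $66 and sellers receiving $53 (the $13 wedge).
ΔPS is the trapezoid between Q = 305 and Q = 320 of height $3: ½ · (320 + 305) · 3 = $937.5.

Producer surplus falls by $937.5.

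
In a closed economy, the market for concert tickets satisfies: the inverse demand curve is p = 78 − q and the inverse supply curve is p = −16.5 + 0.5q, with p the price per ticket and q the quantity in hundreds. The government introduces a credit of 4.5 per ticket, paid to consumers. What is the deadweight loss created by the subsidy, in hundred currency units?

Deadweight loss = 6.75 hundred.

Rewrite in direct form: qd = 78 − p and qs = 2p + 33.
Without the subsidy, 78 − p = 2p + 33 gives 3p = 45, so p* = 15 and q* = 63.
With a per-unit subsidy paid to consumers, each effectively pays p − 4.5, so demand becomes qd = 78 − (p − 4.5).
New equilibrium: consumers pay 12, producers receive 16.5, q = 66. (Wedge: pb − ps = −4.5.)
Quantity rises by |ΔQ| = |63 − 66| = 3.
DWL = ½ · t · |ΔQ| = ½ · 4.5 · 3 = 6.75.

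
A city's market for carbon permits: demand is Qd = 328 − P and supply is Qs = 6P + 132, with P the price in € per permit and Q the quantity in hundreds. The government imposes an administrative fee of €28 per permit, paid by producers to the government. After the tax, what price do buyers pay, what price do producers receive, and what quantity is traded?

Without the tax, 328 − P = 6P + 132 gives 7P = 196, so P* = €28 and Q* = 300.
With the tax collected from producers, supply shifts: Qs = 6(P − 28) + 132.
New equilibrium: buyers pay €52, producers receive €24, Q = 276. (Wedge: Pb − Ps = 28.)
The less price-elastic side of the market bears the larger share of a per-unit tax.

Buyers pay €52; producers receive €24; quantity = 276.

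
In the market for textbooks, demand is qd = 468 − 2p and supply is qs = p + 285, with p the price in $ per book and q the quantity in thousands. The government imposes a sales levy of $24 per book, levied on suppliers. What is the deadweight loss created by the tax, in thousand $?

Deadweight loss = $192 thousand.

Without the tax, 468 − 2p = p + 285 gives 3p = 183, so p* = $61 and q* = 346.
With the tax collected from suppliers, supply shifts: qs = (p − 24) + 285.
New equilibrium: consumers pay $69, suppliers receive $45, q = 330. (Wedge: pb − ps = 24.)
Quantity falls by |ΔQ| = |346 − 330| = 16.
DWL = ½ · t · |ΔQ| = ½ · 24 · 16 = $192.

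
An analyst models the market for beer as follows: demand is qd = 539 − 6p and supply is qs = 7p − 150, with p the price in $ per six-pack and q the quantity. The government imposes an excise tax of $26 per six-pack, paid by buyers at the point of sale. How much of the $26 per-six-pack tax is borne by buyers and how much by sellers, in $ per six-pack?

Buyers bear $14 per six-pack; sellers bear $12 per six-pack.

Without the tax, 539 − 6p = 7p − 150 gives 13p = 689, so p* = $53 and q* = 221.
With the tax collected from buyers, demand (in seller-price terms) shifts: qd = 539 − 6(p + 26).
New equilibrium: buyers pay $67, sellers receive $41, q = 137. (Wedge: pb − ps = 26.)
Burden on buyers: $14; on sellers: $12. (They sum to $26.)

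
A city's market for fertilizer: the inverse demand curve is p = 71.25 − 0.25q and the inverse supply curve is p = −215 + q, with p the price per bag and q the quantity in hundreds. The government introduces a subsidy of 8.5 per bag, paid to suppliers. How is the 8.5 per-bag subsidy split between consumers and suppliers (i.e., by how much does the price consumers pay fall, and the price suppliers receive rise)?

Inverting to q(p) form: qd = 285 − 4p; qs = p + 215.
Before the subsidy: set 285 − 4p = p + 215 → p* = 14, q* = 229.
With a per-unit subsidy paid to suppliers, each receives p + 8.5 per unit sold, so supply becomes qs = (p + 8.5) + 215.
Solving gives q = 235.8 with consumers paying 12.3 and suppliers receiving 20.8 (the 8.5 wedge).
Gain to consumers: 1.7; to suppliers: 6.8. (They sum to 8.5.)

Consumers gain 1.7 per bag; suppliers gain 6.8 per bag.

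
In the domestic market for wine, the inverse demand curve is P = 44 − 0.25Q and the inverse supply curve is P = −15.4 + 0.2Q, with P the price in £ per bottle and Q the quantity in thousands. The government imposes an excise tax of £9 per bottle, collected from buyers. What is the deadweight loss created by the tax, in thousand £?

Rewrite in direct form: Qd = 176 − 4P and Qs = 5P + 77.
Before the tax: set 176 − 4P = 5P + 77 → P* = £11, Q* = 132.
With the tax collected from buyers, demand (in seller-price terms) shifts: Qd = 176 − 4(P + 9).
Solving gives Q = 112 with buyers paying £16 and producers receiving £7 (the £9 wedge).
Quantity falls by |ΔQ| = |132 − 112| = 20.
DWL = ½ · t · |ΔQ| = ½ · 9 · 20 = £90.

Deadweight loss = £90 thousand.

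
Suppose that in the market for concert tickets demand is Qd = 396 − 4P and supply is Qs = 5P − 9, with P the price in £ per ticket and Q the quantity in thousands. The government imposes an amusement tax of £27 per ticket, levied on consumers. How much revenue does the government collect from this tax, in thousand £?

Tax revenue = £4212 thousand.

Before the tax: set 396 − 4P = 5P − 9 → P* = £45, Q* = 216.
With the tax collected from consumers, demand (in seller-price terms) shifts: Qd = 396 − 4(P + 27).
Solving gives Q = 156 with consumers paying £60 and producers receiving £33 (the £27 wedge).
Revenue = t · Q = 27 · 156 = £4212.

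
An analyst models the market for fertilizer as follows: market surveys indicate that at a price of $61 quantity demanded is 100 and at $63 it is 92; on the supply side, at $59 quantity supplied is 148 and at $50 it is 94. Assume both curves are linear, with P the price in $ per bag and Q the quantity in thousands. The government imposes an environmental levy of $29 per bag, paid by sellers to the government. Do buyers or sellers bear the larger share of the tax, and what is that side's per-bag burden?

Buyers bear the larger share: $17.4 per bag.

Demand slope: (92 − 100)/(63 − 61) = -4, so Qd = 344 − 4P.
Supply slope: (94 − 148)/(50 − 59) = 6, so Qs = 6P − 206.
Before the tax: set 344 − 4P = 6P − 206 → P* = $55, Q* = 124.
With the tax collected from sellers, supply shifts: Qs = 6(P − 29) − 206.
Solving gives Q = 54.4 with buyers paying $72.4 and sellers receiving $43.4 (the $29 wedge).
Per-bag burden: buyers $17.4, sellers $11.6.
Buyers take the larger share because demand is less price-elastic here (demand slope 4 vs supply slope 6).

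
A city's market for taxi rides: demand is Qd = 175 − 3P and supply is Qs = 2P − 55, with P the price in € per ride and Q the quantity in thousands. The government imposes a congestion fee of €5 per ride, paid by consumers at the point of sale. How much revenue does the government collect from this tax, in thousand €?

Before the tax: set 175 − 3P = 2P − 55 → P* = €46, Q* = 37.
With the tax collected from consumers, demand (in seller-price terms) shifts: Qd = 175 − 3(P + 5).
Solving gives Q = 31 with consumers paying €48 and suppliers receiving €43 (the €5 wedge).
Revenue = t · Q = 5 · 31 = €155.

Tax revenue = €155 thousand.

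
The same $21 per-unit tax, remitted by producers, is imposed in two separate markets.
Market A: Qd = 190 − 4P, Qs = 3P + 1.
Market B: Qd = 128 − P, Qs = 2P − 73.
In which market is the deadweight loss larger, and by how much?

Market A, by $231.

Market A: pre-tax P* = $27, Q* = 82; post-tax Q = 46; deadweight loss = $378.
Market B: pre-tax P* = $67, Q* = 61; post-tax Q = 47; deadweight loss = $147.
Difference: $378 vs $147 → market A is larger by $231.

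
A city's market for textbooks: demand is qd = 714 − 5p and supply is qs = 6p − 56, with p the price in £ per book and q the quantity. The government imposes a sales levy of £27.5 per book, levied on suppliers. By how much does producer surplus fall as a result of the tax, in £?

Producer surplus falls by £4081.25.

Without the tax, 714 − 5p = 6p − 56 gives 11p = 770, so p* = £70 and q* = 364.
With the tax collected from suppliers, supply shifts: qs = 6(p − 27.5) − 56.
New equilibrium: consumers pay £85, suppliers receive £57.5, q = 289. (Wedge: pb − ps = 27.5.)
ΔPS is the trapezoid between Q = 289 and Q = 364 of height £12.5: ½ · (364 + 289) · 12.5 = £4081.25.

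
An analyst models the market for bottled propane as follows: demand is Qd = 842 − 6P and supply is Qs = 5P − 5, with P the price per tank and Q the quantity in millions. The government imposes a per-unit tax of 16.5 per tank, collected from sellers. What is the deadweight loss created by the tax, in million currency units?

Deadweight loss = 371.25 million.

Without the tax, 842 − 6P = 5P − 5 gives 11P = 847, so P* = 77 and Q* = 380.
With the tax collected from sellers, supply shifts: Qs = 5(P − 16.5) − 5.
Solving gives Q = 335 with consumers paying 84.5 and sellers receiving 68 (the 16.5 wedge).
Quantity falls by |ΔQ| = |380 − 335| = 45.
DWL = ½ · t · |ΔQ| = ½ · 16.5 · 45 = 371.25.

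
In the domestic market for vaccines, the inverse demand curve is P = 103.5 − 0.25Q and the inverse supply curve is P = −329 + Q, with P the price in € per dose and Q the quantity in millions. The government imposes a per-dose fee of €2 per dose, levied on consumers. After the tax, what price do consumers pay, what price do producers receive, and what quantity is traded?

Consumers pay €17.4; producers receive €15.4; quantity = 344.4.

Rewrite in direct form: Qd = 414 − 4P and Qs = P + 329.
Without the tax, 414 − 4P = P + 329 gives 5P = 85, so P* = €17 and Q* = 346.
With the tax collected from consumers, demand (in seller-price terms) shifts: Qd = 414 − 4(P + 2).
Solving gives Q = 344.4 with consumers paying €17.4 and producers receiving €15.4 (the €2 wedge).
The less price-elastic side of the market bears the larger share of a per-unit tax.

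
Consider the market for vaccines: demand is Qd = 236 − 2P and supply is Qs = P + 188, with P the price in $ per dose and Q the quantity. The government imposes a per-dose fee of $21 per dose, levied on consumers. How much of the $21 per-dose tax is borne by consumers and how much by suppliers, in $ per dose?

Consumers bear $7 per dose; suppliers bear $14 per dose.

Without the tax, 236 − 2P = P + 188 gives 3P = 48, so P* = $16 and Q* = 204.
With the tax collected from consumers, demand (in seller-price terms) shifts: Qd = 236 − 2(P + 21).
New equilibrium: consumers pay $23, suppliers receive $2, Q = 190. (Wedge: Pb − Ps = 21.)
Burden on consumers: $7; on suppliers: $14. (They sum to $21.)
The less price-elastic side of the market bears the larger share of a per-unit tax.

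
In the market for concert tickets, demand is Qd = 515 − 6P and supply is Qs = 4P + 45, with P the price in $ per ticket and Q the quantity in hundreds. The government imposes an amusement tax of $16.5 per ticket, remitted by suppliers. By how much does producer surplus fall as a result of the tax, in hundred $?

Producer surplus falls by $2110.68 hundred.

Before the tax: set 515 − 6P = 4P + 45 → P* = $47, Q* = 233.
With the tax collected from suppliers, supply shifts: Qs = 4(P − 16.5) + 45.
New equilibrium: consumers pay $53.6, suppliers receive $37.1, Q = 193.4. (Wedge: Pb − Ps = 16.5.)
ΔPS is the trapezoid between Q = 193.4 and Q = 233 of height $9.9: ½ · (233 + 193.4) · 9.9 = $2110.68.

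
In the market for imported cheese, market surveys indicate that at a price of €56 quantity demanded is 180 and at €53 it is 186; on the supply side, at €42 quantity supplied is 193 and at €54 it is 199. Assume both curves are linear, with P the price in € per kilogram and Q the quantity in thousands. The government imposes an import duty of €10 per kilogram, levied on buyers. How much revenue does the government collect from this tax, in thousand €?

Tax revenue = €1920 thousand.

Demand slope: (186 − 180)/(53 − 56) = -2, so Qd = 292 − 2P.
Supply slope: (199 − 193)/(54 − 42) = 0.5, so Qs = 0.5P + 172.
Without the tax, 292 − 2P = 0.5P + 172 gives 2.5P = 120, so P* = €48 and Q* = 196.
With the tax collected from buyers, demand (in seller-price terms) shifts: Qd = 292 − 2(P + 10).
Solving gives Q = 192 with buyers paying €50 and sellers receiving €40 (the €10 wedge).
Revenue = t · Q = 10 · 192 = €1920.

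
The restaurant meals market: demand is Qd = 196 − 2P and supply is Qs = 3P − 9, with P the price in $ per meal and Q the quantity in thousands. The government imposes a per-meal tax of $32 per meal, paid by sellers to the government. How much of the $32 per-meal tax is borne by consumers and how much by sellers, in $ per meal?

Without the tax, 196 − 2P = 3P − 9 gives 5P = 205, so P* = $41 and Q* = 114.
With the tax collected from sellers, supply shifts: Qs = 3(P − 32) − 9.
New equilibrium: consumers pay $60.2, sellers receive $28.2, Q = 75.6. (Wedge: Pb − Ps = 32.)
Burden on consumers: $19.2; on sellers: $12.8. (They sum to $32.)
The less price-elastic side of the market bears the larger share of a per-unit tax.

Consumers bear $19.2 per meal; sellers bear $12.8 per meal.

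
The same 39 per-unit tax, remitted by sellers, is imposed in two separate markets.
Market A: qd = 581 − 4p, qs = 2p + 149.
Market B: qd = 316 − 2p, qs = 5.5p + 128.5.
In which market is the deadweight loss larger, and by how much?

Market B, by 101.4.

Market A: pre-tax p* = 72, q* = 293; post-tax q = 241; deadweight loss = 1014.
Market B: pre-tax p* = 25, q* = 266; post-tax q = 208.8; deadweight loss = 1115.4.
Difference: 1014 vs 1115.4 → market B is larger by 101.4.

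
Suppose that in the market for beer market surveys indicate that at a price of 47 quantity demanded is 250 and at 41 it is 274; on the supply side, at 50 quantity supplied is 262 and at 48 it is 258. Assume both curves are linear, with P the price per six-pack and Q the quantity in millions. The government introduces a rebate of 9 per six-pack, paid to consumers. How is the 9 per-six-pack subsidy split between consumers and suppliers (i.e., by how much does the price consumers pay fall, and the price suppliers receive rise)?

Consumers gain 3 per six-pack; suppliers gain 6 per six-pack.

Demand slope: (274 − 250)/(41 − 47) = -4, so Qd = 438 − 4P.
Supply slope: (258 − 262)/(48 − 50) = 2, so Qs = 2P + 162.
Without the subsidy, 438 − 4P = 2P + 162 gives 6P = 276, so P* = 46 and Q* = 254.
With a per-unit subsidy paid to consumers, each effectively pays P − 9, so demand becomes Qd = 438 − 4(P − 9).
Solving gives Q = 266 with consumers paying 43 and suppliers receiving 52 (the 9 wedge).
Gain to consumers: 3; to suppliers: 6. (They sum to 9.)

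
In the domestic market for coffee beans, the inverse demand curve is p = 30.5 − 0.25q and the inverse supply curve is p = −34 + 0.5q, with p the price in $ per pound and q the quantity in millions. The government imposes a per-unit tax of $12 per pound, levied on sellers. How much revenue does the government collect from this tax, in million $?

Tax revenue = $840 million.

Inverting to q(p) form: qd = 122 − 4p; qs = 2p + 68.
Without the tax, 122 − 4p = 2p + 68 gives 6p = 54, so p* = $9 and q* = 86.
With the tax collected from sellers, supply shifts: qs = 2(p − 12) + 68.
New equilibrium: buyers pay $13, sellers receive $1, q = 70. (Wedge: pb − ps = 12.)
Revenue = t · Q = 12 · 70 = $840.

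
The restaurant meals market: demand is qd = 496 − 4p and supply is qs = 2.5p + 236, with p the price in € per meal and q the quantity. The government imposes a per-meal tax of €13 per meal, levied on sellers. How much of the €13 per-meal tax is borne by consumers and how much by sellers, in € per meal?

Without the tax, 496 − 4p = 2.5p + 236 gives 6.5p = 260, so p* = €40 and q* = 336.
With the tax collected from sellers, supply shifts: qs = 2.5(p − 13) + 236.
New equilibrium: consumers pay €45, sellers receive €32, q = 316. (Wedge: pb − ps = 13.)
Burden on consumers: €5; on sellers: €8. (They sum to €13.)

Consumers bear €5 per meal; sellers bear €8 per meal.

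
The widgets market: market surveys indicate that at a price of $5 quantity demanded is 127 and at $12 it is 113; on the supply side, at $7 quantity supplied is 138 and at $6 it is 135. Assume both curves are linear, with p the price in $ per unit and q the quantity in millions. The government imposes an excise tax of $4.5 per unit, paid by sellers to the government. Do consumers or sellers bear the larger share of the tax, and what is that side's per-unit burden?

Consumers bear the larger share: $2.7 per unit.

Demand slope: (113 − 127)/(12 − 5) = -2, so qd = 137 − 2p.
Supply slope: (135 − 138)/(6 − 7) = 3, so qs = 3p + 117.
Without the tax, 137 − 2p = 3p + 117 gives 5p = 20, so p* = $4 and q* = 129.
With the tax collected from sellers, supply shifts: qs = 3(p − 4.5) + 117.
New equilibrium: consumers pay $6.7, sellers receive $2.2, q = 123.6. (Wedge: pb − ps = 4.5.)
Per-unit burden: consumers $2.7, sellers $1.8.
Consumers take the larger share because demand is less price-elastic here (demand slope 2 vs supply slope 3).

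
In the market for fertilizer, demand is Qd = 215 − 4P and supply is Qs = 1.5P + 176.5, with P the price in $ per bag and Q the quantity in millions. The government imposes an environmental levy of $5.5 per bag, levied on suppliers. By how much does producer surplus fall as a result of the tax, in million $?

Before the tax: set 215 − 4P = 1.5P + 176.5 → P* = $7, Q* = 187.
With the tax collected from suppliers, supply shifts: Qs = 1.5(P − 5.5) + 176.5.
New equilibrium: consumers pay $8.5, suppliers receive $3, Q = 181. (Wedge: Pb − Ps = 5.5.)
ΔPS is the trapezoid between Q = 181 and Q = 187 of height $4: ½ · (187 + 181) · 4 = $736.

Producer surplus falls by $736 million.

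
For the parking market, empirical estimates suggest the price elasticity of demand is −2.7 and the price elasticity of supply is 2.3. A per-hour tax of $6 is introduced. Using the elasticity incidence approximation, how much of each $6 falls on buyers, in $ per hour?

Buyers bear ≈ $2.76 per hour.

Incidence ratio: buyers' share ≈ εs / (εs + |εd|) = 2.3 / (2.3 + 2.7) = 0.46.
So buyers bear ≈ 0.46 × $6 = $2.76; sellers bear $3.24.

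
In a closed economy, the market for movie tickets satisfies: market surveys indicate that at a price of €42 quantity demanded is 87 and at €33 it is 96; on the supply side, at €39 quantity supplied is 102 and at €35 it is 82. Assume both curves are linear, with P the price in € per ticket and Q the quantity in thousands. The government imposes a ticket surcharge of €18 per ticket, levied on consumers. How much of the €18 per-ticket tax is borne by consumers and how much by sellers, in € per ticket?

Demand slope: (96 − 87)/(33 − 42) = -1, so Qd = 129 − P.
Supply slope: (82 − 102)/(35 − 39) = 5, so Qs = 5P − 93.
Before the tax: set 129 − P = 5P − 93 → P* = €37, Q* = 92.
With the tax collected from consumers, demand (in seller-price terms) shifts: Qd = 129 − (P + 18).
Solving gives Q = 77 with consumers paying €52 and sellers receiving €34 (the €18 wedge).
Burden on consumers: €15; on sellers: €3. (They sum to €18.)
The less price-elastic side of the market bears the larger share of a per-unit tax.

Consumers bear €15 per ticket; sellers bear €3 per ticket.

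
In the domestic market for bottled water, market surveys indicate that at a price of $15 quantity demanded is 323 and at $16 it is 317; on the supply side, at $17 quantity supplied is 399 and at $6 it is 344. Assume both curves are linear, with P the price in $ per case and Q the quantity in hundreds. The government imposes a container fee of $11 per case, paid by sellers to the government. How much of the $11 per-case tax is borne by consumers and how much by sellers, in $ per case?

Consumers bear $5 per case; sellers bear $6 per case.

Demand slope: (317 − 323)/(16 − 15) = -6, so Qd = 413 − 6P.
Supply slope: (344 − 399)/(6 − 17) = 5, so Qs = 5P + 314.
Before the tax: set 413 − 6P = 5P + 314 → P* = $9, Q* = 359.
With the tax collected from sellers, supply shifts: Qs = 5(P − 11) + 314.
Solving gives Q = 329 with consumers paying $14 and sellers receiving $3 (the $11 wedge).
Burden on consumers: $5; on sellers: $6. (They sum to $11.)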